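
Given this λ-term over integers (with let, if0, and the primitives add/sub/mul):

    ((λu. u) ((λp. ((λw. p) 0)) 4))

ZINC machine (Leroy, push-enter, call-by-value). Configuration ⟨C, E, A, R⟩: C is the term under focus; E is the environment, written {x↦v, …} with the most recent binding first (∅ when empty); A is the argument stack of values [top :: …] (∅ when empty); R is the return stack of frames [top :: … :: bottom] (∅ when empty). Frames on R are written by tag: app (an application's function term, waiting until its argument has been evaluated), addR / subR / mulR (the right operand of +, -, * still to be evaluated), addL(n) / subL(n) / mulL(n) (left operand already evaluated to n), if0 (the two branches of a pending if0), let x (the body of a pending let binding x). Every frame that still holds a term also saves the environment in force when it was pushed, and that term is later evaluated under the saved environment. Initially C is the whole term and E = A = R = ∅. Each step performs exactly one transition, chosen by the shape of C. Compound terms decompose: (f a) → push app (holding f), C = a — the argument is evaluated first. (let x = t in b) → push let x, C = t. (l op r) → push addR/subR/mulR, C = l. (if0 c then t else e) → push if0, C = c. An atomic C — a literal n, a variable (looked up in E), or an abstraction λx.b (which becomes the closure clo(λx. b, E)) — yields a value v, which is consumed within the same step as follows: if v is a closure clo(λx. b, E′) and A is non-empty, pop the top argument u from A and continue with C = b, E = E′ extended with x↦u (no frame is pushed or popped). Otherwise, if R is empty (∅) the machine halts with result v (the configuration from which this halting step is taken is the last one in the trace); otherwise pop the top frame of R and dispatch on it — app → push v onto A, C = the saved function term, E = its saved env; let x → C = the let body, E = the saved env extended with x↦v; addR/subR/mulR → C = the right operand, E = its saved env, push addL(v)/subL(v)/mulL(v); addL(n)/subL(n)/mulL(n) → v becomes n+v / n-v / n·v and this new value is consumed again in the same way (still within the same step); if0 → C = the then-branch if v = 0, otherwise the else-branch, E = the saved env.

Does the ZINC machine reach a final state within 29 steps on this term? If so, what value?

t=0: ⟨C=((λu. u) ((λp. ((λw. p) 0)) 4)); E=∅; A=∅; R=∅⟩
t=1: ⟨C=((λp. ((λw. p) 0)) 4); E=∅; A=∅; R=[app]⟩
t=2: ⟨C=4; E=∅; A=∅; R=[app :: app]⟩
t=3: ⟨C=(λp. ((λw. p) 0)); E=∅; A=[4]; R=[app]⟩
t=4: ⟨C=((λw. p) 0); E={p↦4}; A=∅; R=[app]⟩
t=5: ⟨C=0; E={p↦4}; A=∅; R=[app :: app]⟩
t=6: ⟨C=(λw. p); E={p↦4}; A=[0]; R=[app]⟩
t=7: ⟨C=p; E={w↦0, p↦4}; A=∅; R=[app]⟩
t=8: ⟨C=(λu. u); E=∅; A=[4]; R=∅⟩
t=9: ⟨C=u; E={u↦4}; A=∅; R=∅⟩
→ final value 4

Answer: 4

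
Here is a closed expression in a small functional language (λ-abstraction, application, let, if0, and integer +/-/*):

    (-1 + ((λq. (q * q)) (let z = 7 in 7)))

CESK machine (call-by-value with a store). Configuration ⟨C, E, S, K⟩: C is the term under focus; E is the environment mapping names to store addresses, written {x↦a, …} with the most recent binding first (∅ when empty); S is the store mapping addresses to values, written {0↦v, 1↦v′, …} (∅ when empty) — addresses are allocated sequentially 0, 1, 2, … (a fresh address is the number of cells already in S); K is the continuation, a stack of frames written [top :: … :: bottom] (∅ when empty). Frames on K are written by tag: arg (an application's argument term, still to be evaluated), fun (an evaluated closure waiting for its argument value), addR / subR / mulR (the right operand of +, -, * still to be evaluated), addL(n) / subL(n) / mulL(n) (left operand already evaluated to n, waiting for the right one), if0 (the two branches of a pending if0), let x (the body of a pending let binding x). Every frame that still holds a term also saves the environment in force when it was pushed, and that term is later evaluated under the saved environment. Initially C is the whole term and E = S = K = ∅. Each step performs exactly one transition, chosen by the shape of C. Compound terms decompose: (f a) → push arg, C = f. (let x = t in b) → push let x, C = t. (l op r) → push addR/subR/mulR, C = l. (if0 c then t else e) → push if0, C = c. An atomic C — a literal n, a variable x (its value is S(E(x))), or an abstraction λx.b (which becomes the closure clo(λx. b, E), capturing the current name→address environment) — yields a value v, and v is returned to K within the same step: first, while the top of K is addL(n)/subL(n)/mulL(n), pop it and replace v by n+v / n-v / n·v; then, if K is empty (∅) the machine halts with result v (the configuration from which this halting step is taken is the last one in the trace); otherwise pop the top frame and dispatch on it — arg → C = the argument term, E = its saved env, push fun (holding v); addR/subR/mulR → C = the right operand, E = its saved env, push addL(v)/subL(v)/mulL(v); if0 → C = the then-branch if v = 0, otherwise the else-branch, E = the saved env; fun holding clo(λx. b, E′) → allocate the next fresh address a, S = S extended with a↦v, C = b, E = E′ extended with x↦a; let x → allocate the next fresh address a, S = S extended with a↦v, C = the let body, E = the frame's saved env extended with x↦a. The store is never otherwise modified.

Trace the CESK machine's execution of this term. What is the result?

t=0: [C=(-1 + ((λq. (q * q)) (let z = 7 in 7))) | E=∅ | S=∅ | K=∅]
t=1: [C=-1 | E=∅ | S=∅ | K=[addR]]
t=2: [C=((λq. (q * q)) (let z = 7 in 7)) | E=∅ | S=∅ | K=[addL(-1)]]
t=3: [C=(λq. (q * q)) | E=∅ | S=∅ | K=[arg :: addL(-1)]]
t=4: [C=(let z = 7 in 7) | E=∅ | S=∅ | K=[fun :: addL(-1)]]
t=5: [C=7 | E=∅ | S=∅ | K=[let z :: fun :: addL(-1)]]
t=6: [C=7 | E={z↦0} | S={0↦7} | K=[fun :: addL(-1)]]
t=7: [C=(q * q) | E={q↦1} | S={0↦7, 1↦7} | K=[addL(-1)]]
t=8: [C=q | E={q↦1} | S={0↦7, 1↦7} | K=[mulR :: addL(-1)]]
t=9: [C=q | E={q↦1} | S={0↦7, 1↦7} | K=[mulL(7) :: addL(-1)]]
→ final value 48

Answer: 48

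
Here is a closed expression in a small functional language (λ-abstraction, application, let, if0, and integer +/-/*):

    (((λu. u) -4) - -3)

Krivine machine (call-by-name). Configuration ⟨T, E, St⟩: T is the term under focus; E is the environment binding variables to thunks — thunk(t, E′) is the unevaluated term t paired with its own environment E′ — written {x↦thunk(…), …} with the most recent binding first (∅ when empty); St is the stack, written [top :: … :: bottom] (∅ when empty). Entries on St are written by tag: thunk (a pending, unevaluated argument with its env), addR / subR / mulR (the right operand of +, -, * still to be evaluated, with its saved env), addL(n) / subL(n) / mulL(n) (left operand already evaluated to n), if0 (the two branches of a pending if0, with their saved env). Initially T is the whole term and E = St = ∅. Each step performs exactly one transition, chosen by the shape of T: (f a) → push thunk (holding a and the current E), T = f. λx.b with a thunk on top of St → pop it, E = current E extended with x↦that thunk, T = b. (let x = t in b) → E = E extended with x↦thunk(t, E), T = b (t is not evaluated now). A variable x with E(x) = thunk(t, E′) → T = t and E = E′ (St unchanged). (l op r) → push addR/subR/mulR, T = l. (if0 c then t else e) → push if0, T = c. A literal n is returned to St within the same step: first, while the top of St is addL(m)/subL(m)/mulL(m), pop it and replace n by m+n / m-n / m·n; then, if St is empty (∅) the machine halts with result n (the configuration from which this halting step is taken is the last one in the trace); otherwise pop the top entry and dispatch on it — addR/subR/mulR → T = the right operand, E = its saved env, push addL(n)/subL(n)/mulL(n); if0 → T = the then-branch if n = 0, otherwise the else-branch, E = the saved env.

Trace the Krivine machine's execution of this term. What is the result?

Answer: -1

Derivation:
[0] <T=(((λu. u) -4) - -3), E=∅, St=∅>
[1] <T=((λu. u) -4), E=∅, St=[subR]>
[2] <T=(λu. u), E=∅, St=[thunk :: subR]>
[3] <T=u, E={u↦thunk(-4, ∅)}, St=[subR]>
[4] <T=-4, E=∅, St=[subR]>
[5] <T=-3, E=∅, St=[subL(-4)]>
→ final value -1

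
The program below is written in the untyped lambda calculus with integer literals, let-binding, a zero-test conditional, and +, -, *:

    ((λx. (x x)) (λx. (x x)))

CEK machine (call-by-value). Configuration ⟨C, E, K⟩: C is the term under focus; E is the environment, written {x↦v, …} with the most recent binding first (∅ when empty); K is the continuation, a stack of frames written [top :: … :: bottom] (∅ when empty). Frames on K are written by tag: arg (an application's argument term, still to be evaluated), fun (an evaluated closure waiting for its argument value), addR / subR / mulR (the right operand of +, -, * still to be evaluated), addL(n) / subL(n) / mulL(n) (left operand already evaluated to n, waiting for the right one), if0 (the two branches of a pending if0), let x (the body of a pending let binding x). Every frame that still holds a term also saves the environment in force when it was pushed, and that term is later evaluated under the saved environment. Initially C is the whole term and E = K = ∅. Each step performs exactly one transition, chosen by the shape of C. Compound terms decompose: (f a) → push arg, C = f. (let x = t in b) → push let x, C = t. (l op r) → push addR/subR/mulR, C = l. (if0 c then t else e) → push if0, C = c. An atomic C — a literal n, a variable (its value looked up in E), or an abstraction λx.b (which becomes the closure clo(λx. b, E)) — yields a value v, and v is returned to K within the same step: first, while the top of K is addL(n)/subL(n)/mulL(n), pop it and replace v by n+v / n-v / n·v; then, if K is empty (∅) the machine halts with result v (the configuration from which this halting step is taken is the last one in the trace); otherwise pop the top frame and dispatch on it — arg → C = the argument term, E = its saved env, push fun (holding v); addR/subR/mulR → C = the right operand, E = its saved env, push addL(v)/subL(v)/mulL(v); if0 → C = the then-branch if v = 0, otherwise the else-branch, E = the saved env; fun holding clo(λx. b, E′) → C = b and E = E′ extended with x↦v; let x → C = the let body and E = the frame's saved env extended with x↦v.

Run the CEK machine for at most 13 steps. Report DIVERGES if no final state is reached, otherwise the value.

Answer: DIVERGES (no final state within 13 steps)

Machine steps:
[0] <C=((λx. (x x)) (λx. (x x))), E=∅, K=∅>
[1] <C=(λx. (x x)), E=∅, K=[arg]>
[2] <C=(λx. (x x)), E=∅, K=[fun]>
[3] <C=(x x), E={x↦clo(λx. (x x), ∅)}, K=∅>
[4] <C=x, E={x↦clo(λx. (x x), ∅)}, K=[arg]>
[5] <C=x, E={x↦clo(λx. (x x), ∅)}, K=[fun]>
… configuration repeats with period 3 (steps 3–5 recur indefinitely) …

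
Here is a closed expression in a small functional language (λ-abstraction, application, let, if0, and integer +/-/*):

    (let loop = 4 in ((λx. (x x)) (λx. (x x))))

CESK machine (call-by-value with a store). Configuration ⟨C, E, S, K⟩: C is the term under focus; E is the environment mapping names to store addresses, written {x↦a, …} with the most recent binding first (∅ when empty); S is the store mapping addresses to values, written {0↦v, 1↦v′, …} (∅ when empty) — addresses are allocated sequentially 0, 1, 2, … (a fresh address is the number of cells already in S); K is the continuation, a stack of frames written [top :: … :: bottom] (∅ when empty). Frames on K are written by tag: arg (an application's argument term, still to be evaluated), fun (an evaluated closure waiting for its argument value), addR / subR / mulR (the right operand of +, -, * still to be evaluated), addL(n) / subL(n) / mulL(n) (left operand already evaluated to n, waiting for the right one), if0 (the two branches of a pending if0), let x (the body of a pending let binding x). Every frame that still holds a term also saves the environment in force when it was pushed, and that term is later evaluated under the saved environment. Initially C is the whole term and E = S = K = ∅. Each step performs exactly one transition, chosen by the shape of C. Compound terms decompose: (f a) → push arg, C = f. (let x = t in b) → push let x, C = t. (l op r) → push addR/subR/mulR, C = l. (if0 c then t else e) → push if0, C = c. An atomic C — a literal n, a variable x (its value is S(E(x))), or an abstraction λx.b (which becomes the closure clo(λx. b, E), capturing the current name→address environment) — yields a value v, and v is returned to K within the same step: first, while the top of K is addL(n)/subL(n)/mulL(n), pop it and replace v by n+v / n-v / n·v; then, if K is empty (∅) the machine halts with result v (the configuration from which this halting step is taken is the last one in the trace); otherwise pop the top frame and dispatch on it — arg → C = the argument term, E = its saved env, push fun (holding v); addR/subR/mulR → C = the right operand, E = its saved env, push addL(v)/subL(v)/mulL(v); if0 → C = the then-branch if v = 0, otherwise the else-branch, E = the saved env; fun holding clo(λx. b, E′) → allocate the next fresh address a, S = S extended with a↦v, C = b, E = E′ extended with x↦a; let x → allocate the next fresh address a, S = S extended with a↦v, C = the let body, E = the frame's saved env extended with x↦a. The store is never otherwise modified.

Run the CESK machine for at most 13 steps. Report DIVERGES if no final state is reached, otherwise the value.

t=0: ⟨C=(let loop = 4 in ((λx. (x x)) (λx. (x x)))); E=∅; S=∅; K=∅⟩
t=1: ⟨C=4; E=∅; S=∅; K=[let loop]⟩
t=2: ⟨C=((λx. (x x)) (λx. (x x))); E={loop↦0}; S={0↦4}; K=∅⟩
t=3: ⟨C=(λx. (x x)); E={loop↦0}; S={0↦4}; K=[arg]⟩
t=4: ⟨C=(λx. (x x)); E={loop↦0}; S={0↦4}; K=[fun]⟩
t=5: ⟨C=(x x); E={x↦1, loop↦0}; S={0↦4, 1↦clo(λx. (x x), {loop↦0})}; K=∅⟩
t=6: ⟨C=x; E={x↦1, loop↦0}; S={0↦4, 1↦clo(λx. (x x), {loop↦0})}; K=[arg]⟩
t=7: ⟨C=x; E={x↦1, loop↦0}; S={0↦4, 1↦clo(λx. (x x), {loop↦0})}; K=[fun]⟩
t=8: ⟨C=(x x); E={x↦2, loop↦0}; S={0↦4, 1↦clo(λx. (x x), {loop↦0}), 2↦clo(λx. (x x), {loop↦0})}; K=∅⟩
t=9: ⟨C=x; E={x↦2, loop↦0}; S={0↦4, 1↦clo(λx. (x x), {loop↦0}), 2↦clo(λx. (x x), {loop↦0})}; K=[arg]⟩
t=10: ⟨C=x; E={x↦2, loop↦0}; S={0↦4, 1↦clo(λx. (x x), {loop↦0}), 2↦clo(λx. (x x), {loop↦0})}; K=[fun]⟩
t=11: ⟨C=(x x); E={x↦3, loop↦0}; S={0↦4, 1↦clo(λx. (x x), {loop↦0}), 2↦clo(λx. (x x), {loop↦0}), 3↦clo(λx. (x x), {loop↦0})}; K=∅⟩
t=12: ⟨C=x; E={x↦3, loop↦0}; S={0↦4, 1↦clo(λx. (x x), {loop↦0}), 2↦clo(λx. (x x), {loop↦0}), 3↦clo(λx. (x x), {loop↦0})}; K=[arg]⟩
t=13: ⟨C=x; E={x↦3, loop↦0}; S={0↦4, 1↦clo(λx. (x x), {loop↦0}), 2↦clo(λx. (x x), {loop↦0}), 3↦clo(λx. (x x), {loop↦0})}; K=[fun]⟩
→ 13 transitions taken and the configuration is still not final: no result within 13 steps

Answer: DIVERGES (no final state within 13 steps)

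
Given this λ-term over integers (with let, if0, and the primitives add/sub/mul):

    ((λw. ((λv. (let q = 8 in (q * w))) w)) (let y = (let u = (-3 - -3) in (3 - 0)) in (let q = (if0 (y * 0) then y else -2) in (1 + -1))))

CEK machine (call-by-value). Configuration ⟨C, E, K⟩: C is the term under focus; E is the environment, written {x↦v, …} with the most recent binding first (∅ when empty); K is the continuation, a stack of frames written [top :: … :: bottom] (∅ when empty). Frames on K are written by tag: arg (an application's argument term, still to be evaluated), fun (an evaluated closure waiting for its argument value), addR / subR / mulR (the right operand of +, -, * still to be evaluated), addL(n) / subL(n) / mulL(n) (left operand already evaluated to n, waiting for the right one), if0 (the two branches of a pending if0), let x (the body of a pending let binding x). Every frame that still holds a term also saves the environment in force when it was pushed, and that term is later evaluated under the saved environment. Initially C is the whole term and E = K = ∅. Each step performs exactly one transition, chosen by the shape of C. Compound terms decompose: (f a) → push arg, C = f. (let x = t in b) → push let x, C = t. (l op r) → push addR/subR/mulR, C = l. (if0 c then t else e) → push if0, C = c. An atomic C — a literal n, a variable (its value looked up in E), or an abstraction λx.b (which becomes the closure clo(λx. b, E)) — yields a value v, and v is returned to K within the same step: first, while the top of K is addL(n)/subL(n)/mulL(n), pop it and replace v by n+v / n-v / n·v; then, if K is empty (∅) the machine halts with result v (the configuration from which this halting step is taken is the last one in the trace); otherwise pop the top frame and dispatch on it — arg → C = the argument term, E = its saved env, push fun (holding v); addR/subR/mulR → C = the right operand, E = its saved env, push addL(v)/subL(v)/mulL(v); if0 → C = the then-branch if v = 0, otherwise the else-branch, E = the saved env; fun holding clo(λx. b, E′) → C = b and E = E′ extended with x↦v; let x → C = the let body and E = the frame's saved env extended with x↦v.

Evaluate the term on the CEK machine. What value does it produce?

Answer: 0

Derivation:
0. <C=((λw. ((λv. (let q = 8 in (q * w))) w)) (let y = (let u = (-3 - -3) in (3 - 0)) in (let q = (if0 (y * 0) then y else -2) in (1 + -1)))), E=∅, K=∅>
1. <C=(λw. ((λv. (let q = 8 in (q * w))) w)), E=∅, K=[arg]>
2. <C=(let y = (let u = (-3 - -3) in (3 - 0)) in (let q = (if0 (y * 0) then y else -2) in (1 + -1))), E=∅, K=[fun]>
3. <C=(let u = (-3 - -3) in (3 - 0)), E=∅, K=[let y :: fun]>
4. <C=(-3 - -3), E=∅, K=[let u :: let y :: fun]>
5. <C=-3, E=∅, K=[subR :: let u :: let y :: fun]>
6. <C=-3, E=∅, K=[subL(-3) :: let u :: let y :: fun]>
7. <C=(3 - 0), E={u↦0}, K=[let y :: fun]>
8. <C=3, E={u↦0}, K=[subR :: let y :: fun]>
9. <C=0, E={u↦0}, K=[subL(3) :: let y :: fun]>
10. <C=(let q = (if0 (y * 0) then y else -2) in (1 + -1)), E={y↦3}, K=[fun]>
11. <C=(if0 (y * 0) then y else -2), E={y↦3}, K=[let q :: fun]>
12. <C=(y * 0), E={y↦3}, K=[if0 :: let q :: fun]>
13. <C=y, E={y↦3}, K=[mulR :: if0 :: let q :: fun]>
14. <C=0, E={y↦3}, K=[mulL(3) :: if0 :: let q :: fun]>
15. <C=y, E={y↦3}, K=[let q :: fun]>
16. <C=(1 + -1), E={q↦3, y↦3}, K=[fun]>
17. <C=1, E={q↦3, y↦3}, K=[addR :: fun]>
18. <C=-1, E={q↦3, y↦3}, K=[addL(1) :: fun]>
19. <C=((λv. (let q = 8 in (q * w))) w), E={w↦0}, K=∅>
20. <C=(λv. (let q = 8 in (q * w))), E={w↦0}, K=[arg]>
21. <C=w, E={w↦0}, K=[fun]>
22. <C=(let q = 8 in (q * w)), E={v↦0, w↦0}, K=∅>
23. <C=8, E={v↦0, w↦0}, K=[let q]>
24. <C=(q * w), E={q↦8, v↦0, w↦0}, K=∅>
25. <C=q, E={q↦8, v↦0, w↦0}, K=[mulR]>
26. <C=w, E={q↦8, v↦0, w↦0}, K=[mulL(8)]>
→ final value 0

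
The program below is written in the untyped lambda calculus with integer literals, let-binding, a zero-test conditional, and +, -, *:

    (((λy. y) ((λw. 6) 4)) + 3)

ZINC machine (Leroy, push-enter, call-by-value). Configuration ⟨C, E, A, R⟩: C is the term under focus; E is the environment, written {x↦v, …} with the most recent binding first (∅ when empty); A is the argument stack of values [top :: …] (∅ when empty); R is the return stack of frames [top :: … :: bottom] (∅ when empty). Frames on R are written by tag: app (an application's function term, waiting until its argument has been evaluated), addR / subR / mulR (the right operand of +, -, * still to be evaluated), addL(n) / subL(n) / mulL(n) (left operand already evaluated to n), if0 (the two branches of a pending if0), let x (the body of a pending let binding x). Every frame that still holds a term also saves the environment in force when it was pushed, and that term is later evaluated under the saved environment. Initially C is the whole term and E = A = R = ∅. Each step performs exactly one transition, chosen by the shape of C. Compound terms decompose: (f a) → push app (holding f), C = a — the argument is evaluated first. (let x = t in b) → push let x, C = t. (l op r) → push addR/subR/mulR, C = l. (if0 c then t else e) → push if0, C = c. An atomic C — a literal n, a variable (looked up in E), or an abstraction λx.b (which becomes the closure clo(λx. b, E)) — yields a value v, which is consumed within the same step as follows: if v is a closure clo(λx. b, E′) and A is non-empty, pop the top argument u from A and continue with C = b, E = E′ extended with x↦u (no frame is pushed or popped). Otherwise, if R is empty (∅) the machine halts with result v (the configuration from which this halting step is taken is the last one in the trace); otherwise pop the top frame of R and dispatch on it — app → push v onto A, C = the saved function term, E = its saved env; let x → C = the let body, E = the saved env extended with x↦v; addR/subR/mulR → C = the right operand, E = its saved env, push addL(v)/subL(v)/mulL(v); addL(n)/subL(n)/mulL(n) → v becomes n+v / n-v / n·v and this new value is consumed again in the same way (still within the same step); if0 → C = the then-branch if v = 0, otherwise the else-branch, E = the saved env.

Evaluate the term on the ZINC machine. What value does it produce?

Answer: 9

Execution trace:
0. [C=(((λy. y) ((λw. 6) 4)) + 3) | E=∅ | A=∅ | R=∅]
1. [C=((λy. y) ((λw. 6) 4)) | E=∅ | A=∅ | R=[addR]]
2. [C=((λw. 6) 4) | E=∅ | A=∅ | R=[app :: addR]]
3. [C=4 | E=∅ | A=∅ | R=[app :: app :: addR]]
4. [C=(λw. 6) | E=∅ | A=[4] | R=[app :: addR]]
5. [C=6 | E={w↦4} | A=∅ | R=[app :: addR]]
6. [C=(λy. y) | E=∅ | A=[6] | R=[addR]]
7. [C=y | E={y↦6} | A=∅ | R=[addR]]
8. [C=3 | E=∅ | A=∅ | R=[addL(6)]]
→ final value 9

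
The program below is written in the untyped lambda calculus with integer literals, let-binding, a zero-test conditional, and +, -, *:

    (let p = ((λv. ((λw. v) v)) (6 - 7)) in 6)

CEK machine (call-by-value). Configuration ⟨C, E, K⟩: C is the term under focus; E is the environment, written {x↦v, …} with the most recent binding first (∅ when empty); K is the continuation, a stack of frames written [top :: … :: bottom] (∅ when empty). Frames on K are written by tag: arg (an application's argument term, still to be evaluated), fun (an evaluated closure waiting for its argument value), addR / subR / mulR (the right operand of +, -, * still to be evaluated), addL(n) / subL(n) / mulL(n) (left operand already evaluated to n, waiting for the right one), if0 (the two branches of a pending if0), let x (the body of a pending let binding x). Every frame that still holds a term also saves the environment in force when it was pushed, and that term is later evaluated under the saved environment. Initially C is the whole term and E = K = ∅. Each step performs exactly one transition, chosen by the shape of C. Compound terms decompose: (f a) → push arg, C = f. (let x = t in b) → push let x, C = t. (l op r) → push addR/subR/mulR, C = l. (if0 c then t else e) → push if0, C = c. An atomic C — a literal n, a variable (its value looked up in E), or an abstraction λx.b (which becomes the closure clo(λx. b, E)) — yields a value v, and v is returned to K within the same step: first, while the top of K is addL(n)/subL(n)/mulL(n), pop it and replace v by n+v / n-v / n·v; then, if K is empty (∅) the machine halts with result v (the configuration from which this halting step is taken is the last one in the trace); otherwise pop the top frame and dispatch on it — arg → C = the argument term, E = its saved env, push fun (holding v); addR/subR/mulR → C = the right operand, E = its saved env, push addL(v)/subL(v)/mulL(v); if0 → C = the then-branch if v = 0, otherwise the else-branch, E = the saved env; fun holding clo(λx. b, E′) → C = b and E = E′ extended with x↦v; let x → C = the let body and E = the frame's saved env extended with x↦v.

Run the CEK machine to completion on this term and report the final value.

step 0: [C=(let p = ((λv. ((λw. v) v)) (6 - 7)) in 6) | E=∅ | K=∅]
step 1: [C=((λv. ((λw. v) v)) (6 - 7)) | E=∅ | K=[let p]]
step 2: [C=(λv. ((λw. v) v)) | E=∅ | K=[arg :: let p]]
step 3: [C=(6 - 7) | E=∅ | K=[fun :: let p]]
step 4: [C=6 | E=∅ | K=[subR :: fun :: let p]]
step 5: [C=7 | E=∅ | K=[subL(6) :: fun :: let p]]
step 6: [C=((λw. v) v) | E={v↦-1} | K=[let p]]
step 7: [C=(λw. v) | E={v↦-1} | K=[arg :: let p]]
step 8: [C=v | E={v↦-1} | K=[fun :: let p]]
step 9: [C=v | E={w↦-1, v↦-1} | K=[let p]]
step 10: [C=6 | E={p↦-1} | K=∅]
→ final value 6

Answer: 6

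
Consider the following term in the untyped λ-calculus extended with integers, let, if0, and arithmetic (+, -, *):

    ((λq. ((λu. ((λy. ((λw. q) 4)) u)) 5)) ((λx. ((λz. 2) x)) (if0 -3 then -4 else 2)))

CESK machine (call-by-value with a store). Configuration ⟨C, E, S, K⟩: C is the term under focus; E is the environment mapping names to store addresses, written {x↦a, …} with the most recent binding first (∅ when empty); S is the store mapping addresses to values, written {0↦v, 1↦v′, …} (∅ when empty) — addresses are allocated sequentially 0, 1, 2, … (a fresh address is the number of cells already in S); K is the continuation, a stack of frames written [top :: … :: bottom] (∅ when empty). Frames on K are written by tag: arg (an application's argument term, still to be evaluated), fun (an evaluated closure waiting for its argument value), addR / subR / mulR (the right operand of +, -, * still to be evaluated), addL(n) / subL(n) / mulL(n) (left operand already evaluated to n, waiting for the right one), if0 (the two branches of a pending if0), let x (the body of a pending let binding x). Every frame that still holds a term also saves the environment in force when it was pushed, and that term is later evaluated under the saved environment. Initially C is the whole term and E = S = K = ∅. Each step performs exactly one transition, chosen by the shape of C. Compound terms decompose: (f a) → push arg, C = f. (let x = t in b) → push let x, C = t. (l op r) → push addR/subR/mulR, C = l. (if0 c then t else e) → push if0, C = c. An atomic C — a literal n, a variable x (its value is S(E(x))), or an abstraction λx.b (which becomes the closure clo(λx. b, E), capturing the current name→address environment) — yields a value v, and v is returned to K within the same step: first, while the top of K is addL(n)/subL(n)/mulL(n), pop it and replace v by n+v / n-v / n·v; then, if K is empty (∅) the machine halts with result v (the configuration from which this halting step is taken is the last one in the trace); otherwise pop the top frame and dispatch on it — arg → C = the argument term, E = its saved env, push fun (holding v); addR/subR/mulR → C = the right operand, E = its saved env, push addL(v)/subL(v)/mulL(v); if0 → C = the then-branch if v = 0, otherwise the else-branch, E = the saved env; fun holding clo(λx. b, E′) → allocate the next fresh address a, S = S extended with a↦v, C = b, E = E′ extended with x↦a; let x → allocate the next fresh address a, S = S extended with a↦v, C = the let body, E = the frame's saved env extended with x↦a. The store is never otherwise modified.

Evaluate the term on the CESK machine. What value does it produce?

0. ⟨C=((λq. ((λu. ((λy. ((λw. q) 4)) u)) 5)) ((λx. ((λz. 2) x)) (if0 -3 then -4 else 2))); E=∅; S=∅; K=∅⟩
1. ⟨C=(λq. ((λu. ((λy. ((λw. q) 4)) u)) 5)); E=∅; S=∅; K=[arg]⟩
2. ⟨C=((λx. ((λz. 2) x)) (if0 -3 then -4 else 2)); E=∅; S=∅; K=[fun]⟩
3. ⟨C=(λx. ((λz. 2) x)); E=∅; S=∅; K=[arg :: fun]⟩
4. ⟨C=(if0 -3 then -4 else 2); E=∅; S=∅; K=[fun :: fun]⟩
5. ⟨C=-3; E=∅; S=∅; K=[if0 :: fun :: fun]⟩
6. ⟨C=2; E=∅; S=∅; K=[fun :: fun]⟩
7. ⟨C=((λz. 2) x); E={x↦0}; S={0↦2}; K=[fun]⟩
8. ⟨C=(λz. 2); E={x↦0}; S={0↦2}; K=[arg :: fun]⟩
9. ⟨C=x; E={x↦0}; S={0↦2}; K=[fun :: fun]⟩
10. ⟨C=2; E={z↦1, x↦0}; S={0↦2, 1↦2}; K=[fun]⟩
11. ⟨C=((λu. ((λy. ((λw. q) 4)) u)) 5); E={q↦2}; S={0↦2, 1↦2, 2↦2}; K=∅⟩
12. ⟨C=(λu. ((λy. ((λw. q) 4)) u)); E={q↦2}; S={0↦2, 1↦2, 2↦2}; K=[arg]⟩
13. ⟨C=5; E={q↦2}; S={0↦2, 1↦2, 2↦2}; K=[fun]⟩
14. ⟨C=((λy. ((λw. q) 4)) u); E={u↦3, q↦2}; S={0↦2, 1↦2, 2↦2, 3↦5}; K=∅⟩
15. ⟨C=(λy. ((λw. q) 4)); E={u↦3, q↦2}; S={0↦2, 1↦2, 2↦2, 3↦5}; K=[arg]⟩
16. ⟨C=u; E={u↦3, q↦2}; S={0↦2, 1↦2, 2↦2, 3↦5}; K=[fun]⟩
17. ⟨C=((λw. q) 4); E={y↦4, u↦3, q↦2}; S={0↦2, 1↦2, 2↦2, 3↦5, 4↦5}; K=∅⟩
18. ⟨C=(λw. q); E={y↦4, u↦3, q↦2}; S={0↦2, 1↦2, 2↦2, 3↦5, 4↦5}; K=[arg]⟩
19. ⟨C=4; E={y↦4, u↦3, q↦2}; S={0↦2, 1↦2, 2↦2, 3↦5, 4↦5}; K=[fun]⟩
20. ⟨C=q; E={w↦5, y↦4, u↦3, q↦2}; S={0↦2, 1↦2, 2↦2, 3↦5, 4↦5, 5↦4}; K=∅⟩
→ final value 2

Answer: 2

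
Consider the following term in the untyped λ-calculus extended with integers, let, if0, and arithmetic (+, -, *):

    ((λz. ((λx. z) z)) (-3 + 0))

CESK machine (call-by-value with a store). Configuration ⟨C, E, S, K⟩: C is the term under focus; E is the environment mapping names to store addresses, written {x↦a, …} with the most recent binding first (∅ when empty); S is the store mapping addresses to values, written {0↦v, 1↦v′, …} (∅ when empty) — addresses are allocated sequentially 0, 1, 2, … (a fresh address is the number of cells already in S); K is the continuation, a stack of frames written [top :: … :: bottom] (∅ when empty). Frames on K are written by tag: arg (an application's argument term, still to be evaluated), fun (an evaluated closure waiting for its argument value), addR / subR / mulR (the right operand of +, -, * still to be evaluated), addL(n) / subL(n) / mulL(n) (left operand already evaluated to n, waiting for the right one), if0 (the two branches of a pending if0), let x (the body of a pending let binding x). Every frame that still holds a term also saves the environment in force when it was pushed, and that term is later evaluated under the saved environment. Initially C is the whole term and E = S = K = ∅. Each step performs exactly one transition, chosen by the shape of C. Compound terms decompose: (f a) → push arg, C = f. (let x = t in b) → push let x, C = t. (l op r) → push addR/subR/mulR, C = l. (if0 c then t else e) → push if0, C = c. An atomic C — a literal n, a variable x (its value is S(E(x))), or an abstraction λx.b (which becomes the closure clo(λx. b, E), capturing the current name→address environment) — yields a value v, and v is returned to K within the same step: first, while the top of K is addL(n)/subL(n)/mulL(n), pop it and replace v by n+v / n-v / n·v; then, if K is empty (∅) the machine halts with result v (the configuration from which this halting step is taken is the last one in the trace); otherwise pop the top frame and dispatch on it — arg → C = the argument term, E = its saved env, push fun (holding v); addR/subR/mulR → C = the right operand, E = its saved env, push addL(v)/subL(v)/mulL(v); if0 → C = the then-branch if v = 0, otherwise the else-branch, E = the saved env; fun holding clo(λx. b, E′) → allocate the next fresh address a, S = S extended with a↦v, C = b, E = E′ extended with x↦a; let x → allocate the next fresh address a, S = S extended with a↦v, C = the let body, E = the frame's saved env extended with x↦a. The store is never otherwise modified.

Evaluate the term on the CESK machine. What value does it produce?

Answer: -3

Machine steps:
[0] [C=((λz. ((λx. z) z)) (-3 + 0)) | E=∅ | S=∅ | K=∅]
[1] [C=(λz. ((λx. z) z)) | E=∅ | S=∅ | K=[arg]]
[2] [C=(-3 + 0) | E=∅ | S=∅ | K=[fun]]
[3] [C=-3 | E=∅ | S=∅ | K=[addR :: fun]]
[4] [C=0 | E=∅ | S=∅ | K=[addL(-3) :: fun]]
[5] [C=((λx. z) z) | E={z↦0} | S={0↦-3} | K=∅]
[6] [C=(λx. z) | E={z↦0} | S={0↦-3} | K=[arg]]
[7] [C=z | E={z↦0} | S={0↦-3} | K=[fun]]
[8] [C=z | E={x↦1, z↦0} | S={0↦-3, 1↦-3} | K=∅]
→ final value -3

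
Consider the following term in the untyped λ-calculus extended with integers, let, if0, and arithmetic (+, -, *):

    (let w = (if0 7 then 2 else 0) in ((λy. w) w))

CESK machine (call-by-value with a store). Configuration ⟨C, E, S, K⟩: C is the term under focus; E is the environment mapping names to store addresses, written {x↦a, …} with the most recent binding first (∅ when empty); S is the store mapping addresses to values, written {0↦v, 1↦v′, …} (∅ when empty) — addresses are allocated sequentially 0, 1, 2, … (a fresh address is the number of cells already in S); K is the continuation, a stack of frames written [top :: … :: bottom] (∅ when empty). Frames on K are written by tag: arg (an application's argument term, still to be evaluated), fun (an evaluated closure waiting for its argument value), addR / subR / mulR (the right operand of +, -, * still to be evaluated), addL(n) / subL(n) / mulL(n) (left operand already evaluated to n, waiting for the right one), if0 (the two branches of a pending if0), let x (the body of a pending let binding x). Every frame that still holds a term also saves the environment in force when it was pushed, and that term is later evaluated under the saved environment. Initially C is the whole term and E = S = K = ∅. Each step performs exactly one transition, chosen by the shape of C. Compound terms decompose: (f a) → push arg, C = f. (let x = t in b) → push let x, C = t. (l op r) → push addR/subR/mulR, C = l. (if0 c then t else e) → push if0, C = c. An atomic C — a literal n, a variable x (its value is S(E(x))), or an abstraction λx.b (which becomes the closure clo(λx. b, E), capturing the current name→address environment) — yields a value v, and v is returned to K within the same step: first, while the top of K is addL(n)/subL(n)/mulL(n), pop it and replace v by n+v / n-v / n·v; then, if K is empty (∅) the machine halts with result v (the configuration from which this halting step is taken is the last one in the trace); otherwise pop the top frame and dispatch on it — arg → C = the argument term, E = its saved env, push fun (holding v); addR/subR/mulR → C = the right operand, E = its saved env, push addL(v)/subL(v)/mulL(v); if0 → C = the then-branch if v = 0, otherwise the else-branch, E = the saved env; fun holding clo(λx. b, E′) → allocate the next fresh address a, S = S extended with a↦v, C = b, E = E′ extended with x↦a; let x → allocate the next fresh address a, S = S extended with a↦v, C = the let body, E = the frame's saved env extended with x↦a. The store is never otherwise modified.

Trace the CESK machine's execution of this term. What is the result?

t=0: ⟨C=(let w = (if0 7 then 2 else 0) in ((λy. w) w)); E=∅; S=∅; K=∅⟩
t=1: ⟨C=(if0 7 then 2 else 0); E=∅; S=∅; K=[let w]⟩
t=2: ⟨C=7; E=∅; S=∅; K=[if0 :: let w]⟩
t=3: ⟨C=0; E=∅; S=∅; K=[let w]⟩
t=4: ⟨C=((λy. w) w); E={w↦0}; S={0↦0}; K=∅⟩
t=5: ⟨C=(λy. w); E={w↦0}; S={0↦0}; K=[arg]⟩
t=6: ⟨C=w; E={w↦0}; S={0↦0}; K=[fun]⟩
t=7: ⟨C=w; E={y↦1, w↦0}; S={0↦0, 1↦0}; K=∅⟩
→ final value 0

Answer: 0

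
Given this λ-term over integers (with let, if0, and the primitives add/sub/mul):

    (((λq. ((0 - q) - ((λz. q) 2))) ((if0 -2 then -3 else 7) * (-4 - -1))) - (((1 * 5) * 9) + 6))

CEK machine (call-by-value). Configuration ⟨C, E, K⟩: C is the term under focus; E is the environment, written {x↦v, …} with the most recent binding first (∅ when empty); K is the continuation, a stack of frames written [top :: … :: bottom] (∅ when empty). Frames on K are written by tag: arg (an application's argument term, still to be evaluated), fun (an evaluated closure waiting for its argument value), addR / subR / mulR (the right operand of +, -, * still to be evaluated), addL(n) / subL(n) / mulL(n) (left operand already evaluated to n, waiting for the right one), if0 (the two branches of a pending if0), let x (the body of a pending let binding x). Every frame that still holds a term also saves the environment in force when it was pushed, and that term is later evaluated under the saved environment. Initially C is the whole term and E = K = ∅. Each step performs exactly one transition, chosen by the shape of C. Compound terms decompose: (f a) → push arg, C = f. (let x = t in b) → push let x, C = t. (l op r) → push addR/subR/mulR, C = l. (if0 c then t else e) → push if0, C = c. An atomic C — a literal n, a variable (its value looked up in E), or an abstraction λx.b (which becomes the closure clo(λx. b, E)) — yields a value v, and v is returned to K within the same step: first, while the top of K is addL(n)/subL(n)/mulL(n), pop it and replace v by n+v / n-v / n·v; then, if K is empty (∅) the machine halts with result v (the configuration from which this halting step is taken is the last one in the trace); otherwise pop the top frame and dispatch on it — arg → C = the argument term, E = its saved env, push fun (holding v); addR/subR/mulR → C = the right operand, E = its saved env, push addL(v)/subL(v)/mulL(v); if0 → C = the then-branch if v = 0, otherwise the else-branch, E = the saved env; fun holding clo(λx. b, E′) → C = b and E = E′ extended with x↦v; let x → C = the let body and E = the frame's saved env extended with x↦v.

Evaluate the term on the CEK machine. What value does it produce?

[0] [C=(((λq. ((0 - q) - ((λz. q) 2))) ((if0 -2 then -3 else 7) * (-4 - -1))) - (((1 * 5) * 9) + 6)) | E=∅ | K=∅]
[1] [C=((λq. ((0 - q) - ((λz. q) 2))) ((if0 -2 then -3 else 7) * (-4 - -1))) | E=∅ | K=[subR]]
[2] [C=(λq. ((0 - q) - ((λz. q) 2))) | E=∅ | K=[arg :: subR]]
[3] [C=((if0 -2 then -3 else 7) * (-4 - -1)) | E=∅ | K=[fun :: subR]]
[4] [C=(if0 -2 then -3 else 7) | E=∅ | K=[mulR :: fun :: subR]]
[5] [C=-2 | E=∅ | K=[if0 :: mulR :: fun :: subR]]
[6] [C=7 | E=∅ | K=[mulR :: fun :: subR]]
[7] [C=(-4 - -1) | E=∅ | K=[mulL(7) :: fun :: subR]]
[8] [C=-4 | E=∅ | K=[subR :: mulL(7) :: fun :: subR]]
[9] [C=-1 | E=∅ | K=[subL(-4) :: mulL(7) :: fun :: subR]]
[10] [C=((0 - q) - ((λz. q) 2)) | E={q↦-21} | K=[subR]]
[11] [C=(0 - q) | E={q↦-21} | K=[subR :: subR]]
[12] [C=0 | E={q↦-21} | K=[subR :: subR :: subR]]
[13] [C=q | E={q↦-21} | K=[subL(0) :: subR :: subR]]
[14] [C=((λz. q) 2) | E={q↦-21} | K=[subL(21) :: subR]]
[15] [C=(λz. q) | E={q↦-21} | K=[arg :: subL(21) :: subR]]
[16] [C=2 | E={q↦-21} | K=[fun :: subL(21) :: subR]]
[17] [C=q | E={z↦2, q↦-21} | K=[subL(21) :: subR]]
[18] [C=(((1 * 5) * 9) + 6) | E=∅ | K=[subL(42)]]
[19] [C=((1 * 5) * 9) | E=∅ | K=[addR :: subL(42)]]
[20] [C=(1 * 5) | E=∅ | K=[mulR :: addR :: subL(42)]]
[21] [C=1 | E=∅ | K=[mulR :: mulR :: addR :: subL(42)]]
[22] [C=5 | E=∅ | K=[mulL(1) :: mulR :: addR :: subL(42)]]
[23] [C=9 | E=∅ | K=[mulL(5) :: addR :: subL(42)]]
[24] [C=6 | E=∅ | K=[addL(45) :: subL(42)]]
→ final value -9

Answer: -9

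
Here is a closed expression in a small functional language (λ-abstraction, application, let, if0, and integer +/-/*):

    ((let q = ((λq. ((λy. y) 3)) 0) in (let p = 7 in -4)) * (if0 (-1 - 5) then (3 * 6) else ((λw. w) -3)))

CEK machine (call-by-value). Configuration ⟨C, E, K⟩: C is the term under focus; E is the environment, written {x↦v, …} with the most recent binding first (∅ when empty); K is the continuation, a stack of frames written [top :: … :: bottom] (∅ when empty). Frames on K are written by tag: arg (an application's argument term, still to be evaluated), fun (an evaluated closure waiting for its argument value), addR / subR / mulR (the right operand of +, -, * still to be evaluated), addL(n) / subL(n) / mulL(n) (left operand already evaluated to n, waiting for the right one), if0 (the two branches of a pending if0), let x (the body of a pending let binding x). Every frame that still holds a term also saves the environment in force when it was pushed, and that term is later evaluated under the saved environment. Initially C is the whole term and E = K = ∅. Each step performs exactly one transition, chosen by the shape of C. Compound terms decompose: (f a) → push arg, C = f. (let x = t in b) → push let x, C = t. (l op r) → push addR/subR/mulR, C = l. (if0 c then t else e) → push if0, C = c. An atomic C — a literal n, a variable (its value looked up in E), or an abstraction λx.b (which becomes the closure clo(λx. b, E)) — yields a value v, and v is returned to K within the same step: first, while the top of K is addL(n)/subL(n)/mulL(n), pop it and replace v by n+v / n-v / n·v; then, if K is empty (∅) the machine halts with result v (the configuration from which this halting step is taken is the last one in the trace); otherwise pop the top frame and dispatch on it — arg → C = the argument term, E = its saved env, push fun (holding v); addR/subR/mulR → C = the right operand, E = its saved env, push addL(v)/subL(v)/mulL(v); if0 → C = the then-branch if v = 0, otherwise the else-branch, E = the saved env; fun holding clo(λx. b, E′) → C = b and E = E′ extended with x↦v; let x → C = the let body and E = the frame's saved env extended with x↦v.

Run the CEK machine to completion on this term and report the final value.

Answer: 12

Execution trace:
t=0: <C=((let q = ((λq. ((λy. y) 3)) 0) in (let p = 7 in -4)) * (if0 (-1 - 5) then (3 * 6) else ((λw. w) -3))), E=∅, K=∅>
t=1: <C=(let q = ((λq. ((λy. y) 3)) 0) in (let p = 7 in -4)), E=∅, K=[mulR]>
t=2: <C=((λq. ((λy. y) 3)) 0), E=∅, K=[let q :: mulR]>
t=3: <C=(λq. ((λy. y) 3)), E=∅, K=[arg :: let q :: mulR]>
t=4: <C=0, E=∅, K=[fun :: let q :: mulR]>
t=5: <C=((λy. y) 3), E={q↦0}, K=[let q :: mulR]>
t=6: <C=(λy. y), E={q↦0}, K=[arg :: let q :: mulR]>
t=7: <C=3, E={q↦0}, K=[fun :: let q :: mulR]>
t=8: <C=y, E={y↦3, q↦0}, K=[let q :: mulR]>
t=9: <C=(let p = 7 in -4), E={q↦3}, K=[mulR]>
t=10: <C=7, E={q↦3}, K=[let p :: mulR]>
t=11: <C=-4, E={p↦7, q↦3}, K=[mulR]>
t=12: <C=(if0 (-1 - 5) then (3 * 6) else ((λw. w) -3)), E=∅, K=[mulL(-4)]>
t=13: <C=(-1 - 5), E=∅, K=[if0 :: mulL(-4)]>
t=14: <C=-1, E=∅, K=[subR :: if0 :: mulL(-4)]>
t=15: <C=5, E=∅, K=[subL(-1) :: if0 :: mulL(-4)]>
t=16: <C=((λw. w) -3), E=∅, K=[mulL(-4)]>
t=17: <C=(λw. w), E=∅, K=[arg :: mulL(-4)]>
t=18: <C=-3, E=∅, K=[fun :: mulL(-4)]>
t=19: <C=w, E={w↦-3}, K=[mulL(-4)]>
→ final value 12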